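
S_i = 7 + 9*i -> [7, 16, 25, 34, 43]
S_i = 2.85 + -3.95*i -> [2.85, -1.1, -5.05, -9.0, -12.95]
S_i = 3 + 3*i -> [3, 6, 9, 12, 15]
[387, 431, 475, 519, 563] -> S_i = 387 + 44*i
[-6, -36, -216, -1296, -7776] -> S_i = -6*6^i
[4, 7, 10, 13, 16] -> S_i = 4 + 3*i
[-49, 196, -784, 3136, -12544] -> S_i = -49*-4^i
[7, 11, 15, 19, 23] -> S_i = 7 + 4*i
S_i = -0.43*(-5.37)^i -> [-0.43, 2.31, -12.4, 66.59, -357.57]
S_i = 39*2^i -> [39, 78, 156, 312, 624]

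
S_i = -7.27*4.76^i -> [-7.27, -34.61, -164.72, -784.07, -3732.18]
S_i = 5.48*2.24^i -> [5.48, 12.28, 27.5, 61.59, 137.97]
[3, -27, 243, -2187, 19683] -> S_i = 3*-9^i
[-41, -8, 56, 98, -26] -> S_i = Random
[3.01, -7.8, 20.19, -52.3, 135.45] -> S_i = 3.01*(-2.59)^i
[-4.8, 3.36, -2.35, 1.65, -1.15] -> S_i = -4.80*(-0.70)^i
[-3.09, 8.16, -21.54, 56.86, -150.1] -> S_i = -3.09*(-2.64)^i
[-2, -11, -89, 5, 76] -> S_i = Random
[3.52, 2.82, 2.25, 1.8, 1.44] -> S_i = 3.52*0.80^i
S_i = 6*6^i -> [6, 36, 216, 1296, 7776]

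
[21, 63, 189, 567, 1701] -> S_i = 21*3^i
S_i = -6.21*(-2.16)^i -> [-6.21, 13.41, -28.97, 62.58, -135.18]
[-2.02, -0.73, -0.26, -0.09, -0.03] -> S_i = -2.02*0.36^i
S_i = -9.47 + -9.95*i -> [-9.47, -19.42, -29.37, -39.32, -49.27]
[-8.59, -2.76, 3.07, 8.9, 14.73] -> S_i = -8.59 + 5.83*i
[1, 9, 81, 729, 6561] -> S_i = 1*9^i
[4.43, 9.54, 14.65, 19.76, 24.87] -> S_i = 4.43 + 5.11*i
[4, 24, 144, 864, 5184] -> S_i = 4*6^i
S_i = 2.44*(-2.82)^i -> [2.44, -6.88, 19.4, -54.72, 154.31]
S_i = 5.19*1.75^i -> [5.19, 9.08, 15.89, 27.82, 48.68]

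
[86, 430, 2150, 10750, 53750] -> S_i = 86*5^i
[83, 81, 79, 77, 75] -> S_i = 83 + -2*i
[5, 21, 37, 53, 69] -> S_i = 5 + 16*i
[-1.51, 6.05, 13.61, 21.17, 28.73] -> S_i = -1.51 + 7.56*i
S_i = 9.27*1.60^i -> [9.27, 14.83, 23.73, 37.97, 60.75]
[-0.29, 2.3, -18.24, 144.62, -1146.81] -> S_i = -0.29*(-7.93)^i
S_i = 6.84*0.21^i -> [6.84, 1.44, 0.3, 0.06, 0.01]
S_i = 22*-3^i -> [22, -66, 198, -594, 1782]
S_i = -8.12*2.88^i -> [-8.12, -23.39, -67.35, -193.97, -558.63]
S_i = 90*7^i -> [90, 630, 4410, 30870, 216090]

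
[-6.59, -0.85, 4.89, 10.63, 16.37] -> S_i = -6.59 + 5.74*i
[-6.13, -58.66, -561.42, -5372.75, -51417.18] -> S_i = -6.13*9.57^i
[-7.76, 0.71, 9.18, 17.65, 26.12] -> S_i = -7.76 + 8.47*i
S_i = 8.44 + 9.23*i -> [8.44, 17.67, 26.9, 36.13, 45.36]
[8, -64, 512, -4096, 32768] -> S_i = 8*-8^i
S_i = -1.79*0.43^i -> [-1.79, -0.77, -0.33, -0.14, -0.06]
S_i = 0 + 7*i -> [0, 7, 14, 21, 28]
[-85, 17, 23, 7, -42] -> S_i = Random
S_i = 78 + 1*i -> [78, 79, 80, 81, 82]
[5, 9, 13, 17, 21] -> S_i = 5 + 4*i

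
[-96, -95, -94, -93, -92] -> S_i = -96 + 1*i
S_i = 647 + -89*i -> [647, 558, 469, 380, 291]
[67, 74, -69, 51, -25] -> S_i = Random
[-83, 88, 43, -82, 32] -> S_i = Random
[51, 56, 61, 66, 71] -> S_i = 51 + 5*i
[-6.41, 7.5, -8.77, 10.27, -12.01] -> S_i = -6.41*(-1.17)^i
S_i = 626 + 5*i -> [626, 631, 636, 641, 646]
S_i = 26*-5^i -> [26, -130, 650, -3250, 16250]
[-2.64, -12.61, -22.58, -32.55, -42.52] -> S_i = -2.64 + -9.97*i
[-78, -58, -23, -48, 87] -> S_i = Random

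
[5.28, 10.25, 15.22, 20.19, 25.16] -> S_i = 5.28 + 4.97*i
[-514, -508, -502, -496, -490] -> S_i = -514 + 6*i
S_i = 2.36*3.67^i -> [2.36, 8.66, 31.79, 116.66, 428.13]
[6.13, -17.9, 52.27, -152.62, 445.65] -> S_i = 6.13*(-2.92)^i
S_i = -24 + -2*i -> [-24, -26, -28, -30, -32]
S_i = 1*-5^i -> [1, -5, 25, -125, 625]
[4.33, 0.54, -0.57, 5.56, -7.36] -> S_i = Random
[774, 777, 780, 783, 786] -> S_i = 774 + 3*i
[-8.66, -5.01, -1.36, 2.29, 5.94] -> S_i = -8.66 + 3.65*i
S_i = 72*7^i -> [72, 504, 3528, 24696, 172872]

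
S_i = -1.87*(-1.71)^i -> [-1.87, 3.2, -5.47, 9.35, -15.99]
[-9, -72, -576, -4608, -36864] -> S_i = -9*8^i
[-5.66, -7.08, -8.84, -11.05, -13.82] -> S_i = -5.66*1.25^i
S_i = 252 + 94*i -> [252, 346, 440, 534, 628]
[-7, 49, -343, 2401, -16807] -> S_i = -7*-7^i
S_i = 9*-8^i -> [9, -72, 576, -4608, 36864]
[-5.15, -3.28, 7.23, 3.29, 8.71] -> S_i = Random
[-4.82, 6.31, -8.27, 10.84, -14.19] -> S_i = -4.82*(-1.31)^i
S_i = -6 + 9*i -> [-6, 3, 12, 21, 30]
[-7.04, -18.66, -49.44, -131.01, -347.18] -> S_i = -7.04*2.65^i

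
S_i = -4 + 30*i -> [-4, 26, 56, 86, 116]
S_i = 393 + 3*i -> [393, 396, 399, 402, 405]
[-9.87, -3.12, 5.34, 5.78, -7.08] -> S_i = Random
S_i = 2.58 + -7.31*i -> [2.58, -4.73, -12.04, -19.35, -26.66]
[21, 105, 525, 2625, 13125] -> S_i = 21*5^i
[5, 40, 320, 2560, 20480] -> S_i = 5*8^i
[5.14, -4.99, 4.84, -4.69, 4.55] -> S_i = 5.14*(-0.97)^i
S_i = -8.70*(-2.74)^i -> [-8.7, 23.84, -65.32, 178.97, -490.37]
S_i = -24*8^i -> [-24, -192, -1536, -12288, -98304]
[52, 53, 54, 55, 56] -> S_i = 52 + 1*i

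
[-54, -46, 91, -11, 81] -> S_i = Random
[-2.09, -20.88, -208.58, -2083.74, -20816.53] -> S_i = -2.09*9.99^i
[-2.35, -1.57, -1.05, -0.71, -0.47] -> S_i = -2.35*0.67^i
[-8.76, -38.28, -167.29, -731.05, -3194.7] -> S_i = -8.76*4.37^i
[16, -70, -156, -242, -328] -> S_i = 16 + -86*i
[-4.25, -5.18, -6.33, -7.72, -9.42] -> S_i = -4.25*1.22^i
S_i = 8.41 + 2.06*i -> [8.41, 10.47, 12.53, 14.59, 16.65]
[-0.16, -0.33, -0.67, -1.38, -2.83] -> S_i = -0.16*2.05^i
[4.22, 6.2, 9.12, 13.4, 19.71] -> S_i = 4.22*1.47^i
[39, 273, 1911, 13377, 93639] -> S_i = 39*7^i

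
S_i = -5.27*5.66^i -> [-5.27, -29.83, -168.83, -955.56, -5408.49]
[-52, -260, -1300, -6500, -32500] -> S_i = -52*5^i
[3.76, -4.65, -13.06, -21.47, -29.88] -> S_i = 3.76 + -8.41*i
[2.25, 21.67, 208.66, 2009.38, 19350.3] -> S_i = 2.25*9.63^i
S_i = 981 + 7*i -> [981, 988, 995, 1002, 1009]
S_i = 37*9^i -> [37, 333, 2997, 26973, 242757]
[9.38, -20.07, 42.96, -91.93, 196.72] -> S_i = 9.38*(-2.14)^i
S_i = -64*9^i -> [-64, -576, -5184, -46656, -419904]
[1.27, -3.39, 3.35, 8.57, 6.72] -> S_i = Random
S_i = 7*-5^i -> [7, -35, 175, -875, 4375]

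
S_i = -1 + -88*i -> [-1, -89, -177, -265, -353]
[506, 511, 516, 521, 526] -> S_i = 506 + 5*i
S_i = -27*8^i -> [-27, -216, -1728, -13824, -110592]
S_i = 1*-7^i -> [1, -7, 49, -343, 2401]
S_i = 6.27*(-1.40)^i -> [6.27, -8.78, 12.29, -17.2, 24.09]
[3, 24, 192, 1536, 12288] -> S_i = 3*8^i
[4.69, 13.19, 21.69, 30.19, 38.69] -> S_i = 4.69 + 8.50*i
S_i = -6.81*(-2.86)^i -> [-6.81, 19.48, -55.7, 159.31, -455.63]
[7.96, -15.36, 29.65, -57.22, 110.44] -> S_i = 7.96*(-1.93)^i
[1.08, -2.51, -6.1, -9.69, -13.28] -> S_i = 1.08 + -3.59*i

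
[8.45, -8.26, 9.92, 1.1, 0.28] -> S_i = Random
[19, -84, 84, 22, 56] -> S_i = Random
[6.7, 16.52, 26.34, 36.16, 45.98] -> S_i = 6.70 + 9.82*i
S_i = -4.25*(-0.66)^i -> [-4.25, 2.8, -1.85, 1.22, -0.81]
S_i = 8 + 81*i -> [8, 89, 170, 251, 332]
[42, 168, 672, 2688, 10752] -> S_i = 42*4^i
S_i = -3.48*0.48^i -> [-3.48, -1.67, -0.8, -0.38, -0.18]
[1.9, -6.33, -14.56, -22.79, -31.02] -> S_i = 1.90 + -8.23*i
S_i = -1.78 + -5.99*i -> [-1.78, -7.77, -13.76, -19.75, -25.74]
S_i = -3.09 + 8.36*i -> [-3.09, 5.27, 13.63, 21.99, 30.35]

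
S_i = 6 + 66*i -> [6, 72, 138, 204, 270]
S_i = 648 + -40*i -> [648, 608, 568, 528, 488]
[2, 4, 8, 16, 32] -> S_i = 2*2^i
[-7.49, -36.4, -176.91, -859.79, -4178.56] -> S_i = -7.49*4.86^i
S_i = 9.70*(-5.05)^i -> [9.7, -48.98, 247.37, -1249.24, 6308.66]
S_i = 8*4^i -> [8, 32, 128, 512, 2048]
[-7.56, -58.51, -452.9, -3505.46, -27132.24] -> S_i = -7.56*7.74^i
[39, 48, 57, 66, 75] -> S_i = 39 + 9*i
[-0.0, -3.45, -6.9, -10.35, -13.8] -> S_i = -0.00 + -3.45*i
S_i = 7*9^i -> [7, 63, 567, 5103, 45927]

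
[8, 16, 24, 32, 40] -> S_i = 8 + 8*i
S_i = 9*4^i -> [9, 36, 144, 576, 2304]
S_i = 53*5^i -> [53, 265, 1325, 6625, 33125]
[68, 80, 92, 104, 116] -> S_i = 68 + 12*i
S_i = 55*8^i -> [55, 440, 3520, 28160, 225280]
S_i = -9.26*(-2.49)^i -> [-9.26, 23.06, -57.41, 142.96, -355.97]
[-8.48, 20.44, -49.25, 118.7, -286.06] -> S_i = -8.48*(-2.41)^i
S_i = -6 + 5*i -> [-6, -1, 4, 9, 14]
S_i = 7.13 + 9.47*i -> [7.13, 16.6, 26.07, 35.54, 45.01]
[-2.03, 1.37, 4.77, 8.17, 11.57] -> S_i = -2.03 + 3.40*i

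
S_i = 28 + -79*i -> [28, -51, -130, -209, -288]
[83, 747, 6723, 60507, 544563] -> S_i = 83*9^i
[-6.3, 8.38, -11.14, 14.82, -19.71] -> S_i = -6.30*(-1.33)^i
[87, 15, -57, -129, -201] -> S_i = 87 + -72*i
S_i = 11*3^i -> [11, 33, 99, 297, 891]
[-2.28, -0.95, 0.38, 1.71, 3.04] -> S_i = -2.28 + 1.33*i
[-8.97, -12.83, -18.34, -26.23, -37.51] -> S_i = -8.97*1.43^i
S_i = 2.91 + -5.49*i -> [2.91, -2.58, -8.07, -13.56, -19.05]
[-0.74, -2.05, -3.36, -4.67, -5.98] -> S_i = -0.74 + -1.31*i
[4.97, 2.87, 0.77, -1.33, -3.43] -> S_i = 4.97 + -2.10*i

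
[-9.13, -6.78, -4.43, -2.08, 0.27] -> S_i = -9.13 + 2.35*i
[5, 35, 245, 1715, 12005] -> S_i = 5*7^i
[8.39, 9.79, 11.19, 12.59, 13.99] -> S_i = 8.39 + 1.40*i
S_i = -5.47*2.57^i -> [-5.47, -14.06, -36.13, -92.85, -238.63]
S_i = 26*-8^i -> [26, -208, 1664, -13312, 106496]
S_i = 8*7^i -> [8, 56, 392, 2744, 19208]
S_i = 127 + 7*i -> [127, 134, 141, 148, 155]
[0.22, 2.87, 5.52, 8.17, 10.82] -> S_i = 0.22 + 2.65*i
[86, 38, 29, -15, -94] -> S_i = Random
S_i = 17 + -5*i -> [17, 12, 7, 2, -3]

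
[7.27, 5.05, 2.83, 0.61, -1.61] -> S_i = 7.27 + -2.22*i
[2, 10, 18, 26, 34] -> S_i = 2 + 8*i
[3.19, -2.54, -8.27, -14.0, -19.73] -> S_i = 3.19 + -5.73*i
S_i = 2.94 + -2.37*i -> [2.94, 0.57, -1.8, -4.17, -6.54]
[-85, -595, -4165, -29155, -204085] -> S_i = -85*7^i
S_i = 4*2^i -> [4, 8, 16, 32, 64]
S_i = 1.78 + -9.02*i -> [1.78, -7.24, -16.26, -25.28, -34.3]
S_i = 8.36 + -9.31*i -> [8.36, -0.95, -10.26, -19.57, -28.88]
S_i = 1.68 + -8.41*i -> [1.68, -6.73, -15.14, -23.55, -31.96]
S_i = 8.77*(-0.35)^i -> [8.77, -3.07, 1.07, -0.38, 0.13]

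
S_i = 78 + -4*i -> [78, 74, 70, 66, 62]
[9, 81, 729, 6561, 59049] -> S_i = 9*9^i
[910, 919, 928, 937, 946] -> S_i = 910 + 9*i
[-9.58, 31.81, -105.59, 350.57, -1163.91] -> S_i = -9.58*(-3.32)^i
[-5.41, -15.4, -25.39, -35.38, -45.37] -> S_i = -5.41 + -9.99*i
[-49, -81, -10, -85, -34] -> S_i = Random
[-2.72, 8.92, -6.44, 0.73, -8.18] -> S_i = Random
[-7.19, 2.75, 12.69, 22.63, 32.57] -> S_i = -7.19 + 9.94*i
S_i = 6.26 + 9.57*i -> [6.26, 15.83, 25.4, 34.97, 44.54]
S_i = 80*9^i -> [80, 720, 6480, 58320, 524880]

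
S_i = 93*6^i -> [93, 558, 3348, 20088, 120528]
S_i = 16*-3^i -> [16, -48, 144, -432, 1296]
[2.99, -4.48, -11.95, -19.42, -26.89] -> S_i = 2.99 + -7.47*i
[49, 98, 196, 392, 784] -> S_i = 49*2^i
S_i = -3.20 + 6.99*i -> [-3.2, 3.79, 10.78, 17.77, 24.76]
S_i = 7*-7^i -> [7, -49, 343, -2401, 16807]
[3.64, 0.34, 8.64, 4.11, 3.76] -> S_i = Random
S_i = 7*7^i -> [7, 49, 343, 2401, 16807]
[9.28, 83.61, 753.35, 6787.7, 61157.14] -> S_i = 9.28*9.01^i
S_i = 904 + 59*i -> [904, 963, 1022, 1081, 1140]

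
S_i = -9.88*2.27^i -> [-9.88, -22.43, -50.91, -115.57, -262.34]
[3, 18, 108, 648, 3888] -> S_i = 3*6^i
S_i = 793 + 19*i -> [793, 812, 831, 850, 869]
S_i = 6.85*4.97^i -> [6.85, 34.04, 169.2, 840.93, 4179.42]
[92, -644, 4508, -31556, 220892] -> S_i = 92*-7^i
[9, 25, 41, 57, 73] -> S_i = 9 + 16*i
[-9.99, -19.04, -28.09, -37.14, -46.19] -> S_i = -9.99 + -9.05*i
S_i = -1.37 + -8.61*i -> [-1.37, -9.98, -18.59, -27.2, -35.81]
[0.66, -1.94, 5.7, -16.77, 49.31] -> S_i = 0.66*(-2.94)^i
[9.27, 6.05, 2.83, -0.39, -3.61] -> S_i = 9.27 + -3.22*i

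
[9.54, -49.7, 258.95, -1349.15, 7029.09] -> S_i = 9.54*(-5.21)^i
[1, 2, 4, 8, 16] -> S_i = 1*2^i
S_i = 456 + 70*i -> [456, 526, 596, 666, 736]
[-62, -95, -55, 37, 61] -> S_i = Random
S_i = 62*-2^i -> [62, -124, 248, -496, 992]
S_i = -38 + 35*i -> [-38, -3, 32, 67, 102]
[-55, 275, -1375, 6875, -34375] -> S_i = -55*-5^i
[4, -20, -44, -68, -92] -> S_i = 4 + -24*i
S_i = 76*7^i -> [76, 532, 3724, 26068, 182476]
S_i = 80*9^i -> [80, 720, 6480, 58320, 524880]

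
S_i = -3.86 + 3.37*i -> [-3.86, -0.49, 2.88, 6.25, 9.62]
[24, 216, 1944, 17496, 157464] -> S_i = 24*9^i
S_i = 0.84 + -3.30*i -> [0.84, -2.46, -5.76, -9.06, -12.36]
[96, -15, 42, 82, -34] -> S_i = Random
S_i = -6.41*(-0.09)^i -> [-6.41, 0.58, -0.05, 0.0, -0.0]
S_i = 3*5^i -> [3, 15, 75, 375, 1875]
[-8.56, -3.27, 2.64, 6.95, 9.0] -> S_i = Random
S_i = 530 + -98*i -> [530, 432, 334, 236, 138]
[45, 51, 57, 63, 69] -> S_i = 45 + 6*i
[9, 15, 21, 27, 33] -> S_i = 9 + 6*i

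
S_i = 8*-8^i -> [8, -64, 512, -4096, 32768]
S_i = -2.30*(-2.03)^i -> [-2.3, 4.67, -9.48, 19.24, -39.06]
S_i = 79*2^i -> [79, 158, 316, 632, 1264]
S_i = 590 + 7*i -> [590, 597, 604, 611, 618]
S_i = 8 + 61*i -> [8, 69, 130, 191, 252]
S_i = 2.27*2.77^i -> [2.27, 6.29, 17.42, 48.25, 133.64]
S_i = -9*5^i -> [-9, -45, -225, -1125, -5625]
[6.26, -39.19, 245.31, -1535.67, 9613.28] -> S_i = 6.26*(-6.26)^i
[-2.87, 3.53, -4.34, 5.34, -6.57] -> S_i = -2.87*(-1.23)^i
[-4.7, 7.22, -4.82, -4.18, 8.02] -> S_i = Random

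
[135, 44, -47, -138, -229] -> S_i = 135 + -91*i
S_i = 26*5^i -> [26, 130, 650, 3250, 16250]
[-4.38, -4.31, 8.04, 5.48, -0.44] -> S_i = Random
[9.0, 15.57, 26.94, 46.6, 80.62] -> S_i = 9.00*1.73^i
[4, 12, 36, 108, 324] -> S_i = 4*3^i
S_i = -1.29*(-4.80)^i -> [-1.29, 6.19, -29.72, 142.66, -684.79]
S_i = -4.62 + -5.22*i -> [-4.62, -9.84, -15.06, -20.28, -25.5]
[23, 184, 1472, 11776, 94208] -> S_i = 23*8^i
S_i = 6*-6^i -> [6, -36, 216, -1296, 7776]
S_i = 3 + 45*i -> [3, 48, 93, 138, 183]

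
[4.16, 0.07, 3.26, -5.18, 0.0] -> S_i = Random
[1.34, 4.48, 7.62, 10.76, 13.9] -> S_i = 1.34 + 3.14*i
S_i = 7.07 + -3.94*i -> [7.07, 3.13, -0.81, -4.75, -8.69]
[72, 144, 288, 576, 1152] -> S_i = 72*2^i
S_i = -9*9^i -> [-9, -81, -729, -6561, -59049]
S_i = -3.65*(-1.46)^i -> [-3.65, 5.33, -7.78, 11.36, -16.58]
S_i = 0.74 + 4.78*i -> [0.74, 5.52, 10.3, 15.08, 19.86]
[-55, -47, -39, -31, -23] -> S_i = -55 + 8*i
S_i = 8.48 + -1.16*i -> [8.48, 7.32, 6.16, 5.0, 3.84]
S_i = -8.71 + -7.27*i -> [-8.71, -15.98, -23.25, -30.52, -37.79]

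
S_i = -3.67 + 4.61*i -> [-3.67, 0.94, 5.55, 10.16, 14.77]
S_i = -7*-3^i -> [-7, 21, -63, 189, -567]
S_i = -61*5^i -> [-61, -305, -1525, -7625, -38125]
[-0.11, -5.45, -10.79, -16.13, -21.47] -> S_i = -0.11 + -5.34*i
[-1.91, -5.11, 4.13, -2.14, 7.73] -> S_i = Random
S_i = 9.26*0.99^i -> [9.26, 9.17, 9.08, 8.98, 8.9]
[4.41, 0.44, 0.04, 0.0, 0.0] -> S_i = 4.41*0.10^i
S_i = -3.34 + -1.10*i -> [-3.34, -4.44, -5.54, -6.64, -7.74]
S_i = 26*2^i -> [26, 52, 104, 208, 416]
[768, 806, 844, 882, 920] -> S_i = 768 + 38*i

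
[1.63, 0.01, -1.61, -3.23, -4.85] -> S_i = 1.63 + -1.62*i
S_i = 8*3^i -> [8, 24, 72, 216, 648]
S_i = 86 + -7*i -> [86, 79, 72, 65, 58]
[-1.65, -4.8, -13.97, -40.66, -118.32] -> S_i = -1.65*2.91^i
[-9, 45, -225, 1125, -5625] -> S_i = -9*-5^i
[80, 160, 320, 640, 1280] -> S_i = 80*2^i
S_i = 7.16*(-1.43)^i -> [7.16, -10.24, 14.64, -20.94, 29.94]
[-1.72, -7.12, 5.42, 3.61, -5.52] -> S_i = Random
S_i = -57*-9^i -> [-57, 513, -4617, 41553, -373977]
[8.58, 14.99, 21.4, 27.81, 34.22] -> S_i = 8.58 + 6.41*i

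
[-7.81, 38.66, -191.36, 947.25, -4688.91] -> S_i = -7.81*(-4.95)^i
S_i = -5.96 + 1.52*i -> [-5.96, -4.44, -2.92, -1.4, 0.12]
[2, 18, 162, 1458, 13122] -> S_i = 2*9^i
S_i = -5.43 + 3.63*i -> [-5.43, -1.8, 1.83, 5.46, 9.09]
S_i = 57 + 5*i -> [57, 62, 67, 72, 77]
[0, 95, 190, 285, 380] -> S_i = 0 + 95*i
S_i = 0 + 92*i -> [0, 92, 184, 276, 368]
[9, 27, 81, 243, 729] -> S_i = 9*3^i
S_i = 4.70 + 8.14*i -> [4.7, 12.84, 20.98, 29.12, 37.26]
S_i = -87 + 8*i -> [-87, -79, -71, -63, -55]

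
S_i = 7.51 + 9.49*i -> [7.51, 17.0, 26.49, 35.98, 45.47]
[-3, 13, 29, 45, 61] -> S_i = -3 + 16*i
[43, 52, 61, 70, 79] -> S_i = 43 + 9*i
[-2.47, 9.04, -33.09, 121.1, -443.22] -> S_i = -2.47*(-3.66)^i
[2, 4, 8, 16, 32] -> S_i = 2*2^i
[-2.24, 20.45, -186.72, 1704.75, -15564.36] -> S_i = -2.24*(-9.13)^i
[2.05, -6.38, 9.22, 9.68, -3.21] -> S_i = Random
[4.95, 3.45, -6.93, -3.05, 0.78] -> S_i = Random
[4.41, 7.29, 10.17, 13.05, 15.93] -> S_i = 4.41 + 2.88*i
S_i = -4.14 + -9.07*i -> [-4.14, -13.21, -22.28, -31.35, -40.42]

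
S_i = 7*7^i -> [7, 49, 343, 2401, 16807]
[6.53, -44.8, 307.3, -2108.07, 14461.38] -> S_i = 6.53*(-6.86)^i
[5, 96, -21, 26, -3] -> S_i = Random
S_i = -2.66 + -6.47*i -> [-2.66, -9.13, -15.6, -22.07, -28.54]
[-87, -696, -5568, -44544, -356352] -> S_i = -87*8^i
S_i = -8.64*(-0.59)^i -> [-8.64, 5.1, -3.01, 1.77, -1.05]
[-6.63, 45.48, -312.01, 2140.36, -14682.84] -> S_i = -6.63*(-6.86)^i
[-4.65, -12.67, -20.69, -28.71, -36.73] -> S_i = -4.65 + -8.02*i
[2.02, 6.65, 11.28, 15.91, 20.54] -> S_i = 2.02 + 4.63*i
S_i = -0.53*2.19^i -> [-0.53, -1.16, -2.54, -5.57, -12.19]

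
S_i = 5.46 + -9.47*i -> [5.46, -4.01, -13.48, -22.95, -32.42]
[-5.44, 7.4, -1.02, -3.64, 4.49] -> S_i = Random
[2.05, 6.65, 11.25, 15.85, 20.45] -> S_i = 2.05 + 4.60*i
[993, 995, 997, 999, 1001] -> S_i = 993 + 2*i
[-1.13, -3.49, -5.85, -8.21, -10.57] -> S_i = -1.13 + -2.36*i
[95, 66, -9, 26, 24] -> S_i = Random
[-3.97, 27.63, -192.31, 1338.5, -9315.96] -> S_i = -3.97*(-6.96)^i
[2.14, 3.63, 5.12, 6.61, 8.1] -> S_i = 2.14 + 1.49*i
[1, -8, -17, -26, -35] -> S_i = 1 + -9*i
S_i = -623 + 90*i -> [-623, -533, -443, -353, -263]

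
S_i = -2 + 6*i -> [-2, 4, 10, 16, 22]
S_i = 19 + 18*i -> [19, 37, 55, 73, 91]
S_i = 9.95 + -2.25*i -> [9.95, 7.7, 5.45, 3.2, 0.95]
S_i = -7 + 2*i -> [-7, -5, -3, -1, 1]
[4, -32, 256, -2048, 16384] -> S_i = 4*-8^i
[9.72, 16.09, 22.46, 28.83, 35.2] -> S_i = 9.72 + 6.37*i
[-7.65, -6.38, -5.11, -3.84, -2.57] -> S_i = -7.65 + 1.27*i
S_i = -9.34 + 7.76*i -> [-9.34, -1.58, 6.18, 13.94, 21.7]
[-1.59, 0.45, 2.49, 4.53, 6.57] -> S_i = -1.59 + 2.04*i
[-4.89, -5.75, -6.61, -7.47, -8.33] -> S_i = -4.89 + -0.86*i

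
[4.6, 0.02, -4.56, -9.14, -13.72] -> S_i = 4.60 + -4.58*i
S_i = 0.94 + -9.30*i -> [0.94, -8.36, -17.66, -26.96, -36.26]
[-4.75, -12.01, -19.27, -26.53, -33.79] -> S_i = -4.75 + -7.26*i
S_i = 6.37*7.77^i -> [6.37, 49.49, 384.58, 2988.15, 23217.93]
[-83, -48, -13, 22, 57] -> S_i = -83 + 35*i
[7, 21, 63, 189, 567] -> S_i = 7*3^i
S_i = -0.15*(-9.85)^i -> [-0.15, 1.48, -14.55, 143.35, -1412.0]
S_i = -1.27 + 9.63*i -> [-1.27, 8.36, 17.99, 27.62, 37.25]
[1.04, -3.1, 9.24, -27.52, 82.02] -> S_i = 1.04*(-2.98)^i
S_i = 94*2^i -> [94, 188, 376, 752, 1504]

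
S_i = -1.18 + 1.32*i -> [-1.18, 0.14, 1.46, 2.78, 4.1]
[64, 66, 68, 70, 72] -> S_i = 64 + 2*i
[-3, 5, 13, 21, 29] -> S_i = -3 + 8*i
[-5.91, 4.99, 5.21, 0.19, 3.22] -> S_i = Random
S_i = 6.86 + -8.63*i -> [6.86, -1.77, -10.4, -19.03, -27.66]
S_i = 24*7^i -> [24, 168, 1176, 8232, 57624]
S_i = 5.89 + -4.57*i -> [5.89, 1.32, -3.25, -7.82, -12.39]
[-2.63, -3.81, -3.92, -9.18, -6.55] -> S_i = Random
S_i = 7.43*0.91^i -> [7.43, 6.76, 6.15, 5.6, 5.1]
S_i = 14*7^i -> [14, 98, 686, 4802, 33614]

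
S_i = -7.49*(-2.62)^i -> [-7.49, 19.62, -51.41, 134.71, -352.93]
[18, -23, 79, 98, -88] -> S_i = Random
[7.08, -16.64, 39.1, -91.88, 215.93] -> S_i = 7.08*(-2.35)^i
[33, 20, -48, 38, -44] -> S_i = Random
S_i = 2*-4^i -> [2, -8, 32, -128, 512]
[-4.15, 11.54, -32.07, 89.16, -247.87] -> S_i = -4.15*(-2.78)^i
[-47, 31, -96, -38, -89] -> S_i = Random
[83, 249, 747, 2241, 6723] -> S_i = 83*3^i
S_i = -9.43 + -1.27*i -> [-9.43, -10.7, -11.97, -13.24, -14.51]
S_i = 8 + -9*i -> [8, -1, -10, -19, -28]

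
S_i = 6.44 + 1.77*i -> [6.44, 8.21, 9.98, 11.75, 13.52]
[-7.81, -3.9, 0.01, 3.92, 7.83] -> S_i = -7.81 + 3.91*i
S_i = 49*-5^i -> [49, -245, 1225, -6125, 30625]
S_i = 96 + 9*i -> [96, 105, 114, 123, 132]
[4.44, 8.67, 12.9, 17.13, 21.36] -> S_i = 4.44 + 4.23*i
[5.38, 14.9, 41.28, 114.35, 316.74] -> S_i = 5.38*2.77^i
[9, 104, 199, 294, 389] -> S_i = 9 + 95*i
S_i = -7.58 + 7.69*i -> [-7.58, 0.11, 7.8, 15.49, 23.18]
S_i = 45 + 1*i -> [45, 46, 47, 48, 49]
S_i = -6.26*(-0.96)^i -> [-6.26, 6.01, -5.77, 5.54, -5.32]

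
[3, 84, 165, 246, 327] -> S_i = 3 + 81*i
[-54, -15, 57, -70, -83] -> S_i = Random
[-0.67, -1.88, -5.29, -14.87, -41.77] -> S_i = -0.67*2.81^i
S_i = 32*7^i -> [32, 224, 1568, 10976, 76832]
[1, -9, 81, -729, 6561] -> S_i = 1*-9^i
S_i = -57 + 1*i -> [-57, -56, -55, -54, -53]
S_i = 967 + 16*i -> [967, 983, 999, 1015, 1031]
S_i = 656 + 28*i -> [656, 684, 712, 740, 768]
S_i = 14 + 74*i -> [14, 88, 162, 236, 310]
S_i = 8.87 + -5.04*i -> [8.87, 3.83, -1.21, -6.25, -11.29]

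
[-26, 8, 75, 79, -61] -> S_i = Random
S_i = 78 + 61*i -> [78, 139, 200, 261, 322]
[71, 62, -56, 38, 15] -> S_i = Random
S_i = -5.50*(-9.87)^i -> [-5.5, 54.28, -535.79, 5288.28, -52195.29]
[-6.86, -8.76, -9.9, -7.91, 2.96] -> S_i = Random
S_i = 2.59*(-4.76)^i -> [2.59, -12.33, 58.68, -279.33, 1329.62]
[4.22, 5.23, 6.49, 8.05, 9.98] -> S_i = 4.22*1.24^i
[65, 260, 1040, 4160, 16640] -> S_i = 65*4^i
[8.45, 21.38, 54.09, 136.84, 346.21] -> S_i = 8.45*2.53^i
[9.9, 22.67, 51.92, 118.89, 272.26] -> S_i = 9.90*2.29^i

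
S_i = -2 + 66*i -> [-2, 64, 130, 196, 262]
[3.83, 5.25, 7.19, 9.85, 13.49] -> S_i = 3.83*1.37^i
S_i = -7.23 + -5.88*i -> [-7.23, -13.11, -18.99, -24.87, -30.75]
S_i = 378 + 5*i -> [378, 383, 388, 393, 398]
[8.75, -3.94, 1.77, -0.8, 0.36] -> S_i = 8.75*(-0.45)^i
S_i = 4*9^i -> [4, 36, 324, 2916, 26244]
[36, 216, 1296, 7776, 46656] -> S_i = 36*6^i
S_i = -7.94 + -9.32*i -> [-7.94, -17.26, -26.58, -35.9, -45.22]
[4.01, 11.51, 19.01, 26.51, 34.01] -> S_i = 4.01 + 7.50*i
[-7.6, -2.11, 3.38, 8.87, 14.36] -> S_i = -7.60 + 5.49*i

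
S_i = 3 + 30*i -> [3, 33, 63, 93, 123]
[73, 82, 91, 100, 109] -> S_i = 73 + 9*i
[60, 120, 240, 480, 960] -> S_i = 60*2^i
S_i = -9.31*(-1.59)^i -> [-9.31, 14.8, -23.54, 37.42, -59.5]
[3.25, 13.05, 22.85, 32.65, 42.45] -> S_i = 3.25 + 9.80*i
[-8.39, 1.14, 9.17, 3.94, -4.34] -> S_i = Random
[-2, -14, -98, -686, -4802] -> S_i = -2*7^i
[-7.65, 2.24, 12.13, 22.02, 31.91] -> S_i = -7.65 + 9.89*i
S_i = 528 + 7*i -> [528, 535, 542, 549, 556]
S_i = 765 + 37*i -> [765, 802, 839, 876, 913]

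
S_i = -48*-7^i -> [-48, 336, -2352, 16464, -115248]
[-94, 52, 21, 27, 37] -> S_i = Random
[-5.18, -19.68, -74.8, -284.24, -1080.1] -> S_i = -5.18*3.80^i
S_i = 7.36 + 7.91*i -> [7.36, 15.27, 23.18, 31.09, 39.0]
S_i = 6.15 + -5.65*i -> [6.15, 0.5, -5.15, -10.8, -16.45]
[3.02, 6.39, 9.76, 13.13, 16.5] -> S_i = 3.02 + 3.37*i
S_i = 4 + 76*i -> [4, 80, 156, 232, 308]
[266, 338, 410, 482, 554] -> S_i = 266 + 72*i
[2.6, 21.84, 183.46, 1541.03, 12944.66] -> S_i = 2.60*8.40^i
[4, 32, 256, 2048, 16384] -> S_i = 4*8^i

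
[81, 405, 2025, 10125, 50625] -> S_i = 81*5^i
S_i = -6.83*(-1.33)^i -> [-6.83, 9.08, -12.08, 16.07, -21.37]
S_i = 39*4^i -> [39, 156, 624, 2496, 9984]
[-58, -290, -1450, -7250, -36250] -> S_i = -58*5^i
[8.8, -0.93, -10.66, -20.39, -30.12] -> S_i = 8.80 + -9.73*i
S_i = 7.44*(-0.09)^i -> [7.44, -0.67, 0.06, -0.01, 0.0]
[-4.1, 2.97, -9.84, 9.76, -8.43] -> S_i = Random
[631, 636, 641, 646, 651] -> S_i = 631 + 5*i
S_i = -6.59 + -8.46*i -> [-6.59, -15.05, -23.51, -31.97, -40.43]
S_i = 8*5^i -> [8, 40, 200, 1000, 5000]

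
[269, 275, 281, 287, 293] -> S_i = 269 + 6*i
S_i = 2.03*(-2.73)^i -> [2.03, -5.54, 15.13, -41.3, 112.76]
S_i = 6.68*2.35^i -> [6.68, 15.7, 36.89, 86.69, 203.73]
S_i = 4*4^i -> [4, 16, 64, 256, 1024]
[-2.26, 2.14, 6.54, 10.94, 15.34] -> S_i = -2.26 + 4.40*i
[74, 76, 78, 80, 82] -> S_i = 74 + 2*i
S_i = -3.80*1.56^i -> [-3.8, -5.93, -9.25, -14.43, -22.51]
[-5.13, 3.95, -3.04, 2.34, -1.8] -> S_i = -5.13*(-0.77)^i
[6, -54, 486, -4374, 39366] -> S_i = 6*-9^i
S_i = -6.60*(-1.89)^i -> [-6.6, 12.47, -23.58, 44.56, -84.22]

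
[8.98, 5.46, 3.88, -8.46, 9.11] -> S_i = Random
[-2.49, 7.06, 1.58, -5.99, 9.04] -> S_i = Random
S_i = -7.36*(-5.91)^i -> [-7.36, 43.5, -257.07, 1519.29, -8979.0]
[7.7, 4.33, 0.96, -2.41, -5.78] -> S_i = 7.70 + -3.37*i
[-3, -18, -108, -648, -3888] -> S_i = -3*6^i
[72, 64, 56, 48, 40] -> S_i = 72 + -8*i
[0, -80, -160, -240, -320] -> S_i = 0 + -80*i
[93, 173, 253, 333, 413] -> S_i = 93 + 80*i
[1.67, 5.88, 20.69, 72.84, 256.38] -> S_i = 1.67*3.52^i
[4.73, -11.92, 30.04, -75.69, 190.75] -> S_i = 4.73*(-2.52)^i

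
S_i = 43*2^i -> [43, 86, 172, 344, 688]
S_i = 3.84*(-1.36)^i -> [3.84, -5.22, 7.1, -9.66, 13.14]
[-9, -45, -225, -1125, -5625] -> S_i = -9*5^i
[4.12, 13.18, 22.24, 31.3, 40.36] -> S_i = 4.12 + 9.06*i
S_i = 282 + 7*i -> [282, 289, 296, 303, 310]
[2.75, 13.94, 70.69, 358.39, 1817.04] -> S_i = 2.75*5.07^i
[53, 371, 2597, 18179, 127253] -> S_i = 53*7^i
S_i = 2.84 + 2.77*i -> [2.84, 5.61, 8.38, 11.15, 13.92]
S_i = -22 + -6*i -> [-22, -28, -34, -40, -46]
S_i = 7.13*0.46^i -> [7.13, 3.28, 1.51, 0.69, 0.32]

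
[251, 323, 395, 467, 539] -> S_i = 251 + 72*i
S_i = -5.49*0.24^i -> [-5.49, -1.32, -0.32, -0.08, -0.02]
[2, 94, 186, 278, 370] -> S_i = 2 + 92*i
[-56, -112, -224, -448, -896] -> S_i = -56*2^i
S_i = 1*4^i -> [1, 4, 16, 64, 256]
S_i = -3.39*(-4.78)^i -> [-3.39, 16.2, -77.46, 370.24, -1769.75]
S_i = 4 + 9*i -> [4, 13, 22, 31, 40]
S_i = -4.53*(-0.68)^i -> [-4.53, 3.08, -2.09, 1.42, -0.97]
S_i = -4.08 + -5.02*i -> [-4.08, -9.1, -14.12, -19.14, -24.16]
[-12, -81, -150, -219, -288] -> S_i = -12 + -69*i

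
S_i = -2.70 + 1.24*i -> [-2.7, -1.46, -0.22, 1.02, 2.26]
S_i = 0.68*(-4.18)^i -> [0.68, -2.84, 11.88, -49.66, 207.59]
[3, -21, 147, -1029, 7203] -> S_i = 3*-7^i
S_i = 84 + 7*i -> [84, 91, 98, 105, 112]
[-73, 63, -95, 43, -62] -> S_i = Random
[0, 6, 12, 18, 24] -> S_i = 0 + 6*i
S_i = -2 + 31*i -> [-2, 29, 60, 91, 122]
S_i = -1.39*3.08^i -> [-1.39, -4.28, -13.19, -40.61, -125.09]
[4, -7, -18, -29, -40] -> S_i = 4 + -11*i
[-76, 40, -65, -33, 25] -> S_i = Random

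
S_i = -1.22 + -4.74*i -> [-1.22, -5.96, -10.7, -15.44, -20.18]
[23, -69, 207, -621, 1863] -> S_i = 23*-3^i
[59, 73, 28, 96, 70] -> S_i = Random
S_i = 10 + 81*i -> [10, 91, 172, 253, 334]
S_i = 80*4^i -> [80, 320, 1280, 5120, 20480]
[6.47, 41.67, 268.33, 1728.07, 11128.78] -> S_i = 6.47*6.44^i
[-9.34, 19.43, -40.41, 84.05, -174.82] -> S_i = -9.34*(-2.08)^i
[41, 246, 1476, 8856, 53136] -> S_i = 41*6^i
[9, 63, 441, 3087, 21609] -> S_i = 9*7^i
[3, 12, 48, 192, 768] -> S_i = 3*4^i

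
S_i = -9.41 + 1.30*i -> [-9.41, -8.11, -6.81, -5.51, -4.21]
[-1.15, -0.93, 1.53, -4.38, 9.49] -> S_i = Random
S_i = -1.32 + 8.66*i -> [-1.32, 7.34, 16.0, 24.66, 33.32]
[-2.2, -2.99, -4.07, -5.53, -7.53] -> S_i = -2.20*1.36^i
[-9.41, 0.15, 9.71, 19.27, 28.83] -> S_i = -9.41 + 9.56*i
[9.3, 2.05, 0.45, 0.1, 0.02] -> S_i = 9.30*0.22^i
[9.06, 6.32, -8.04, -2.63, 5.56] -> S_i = Random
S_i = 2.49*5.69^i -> [2.49, 14.17, 80.62, 458.71, 2610.05]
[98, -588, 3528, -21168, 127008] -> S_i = 98*-6^i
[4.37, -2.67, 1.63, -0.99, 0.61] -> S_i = 4.37*(-0.61)^i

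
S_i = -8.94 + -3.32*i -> [-8.94, -12.26, -15.58, -18.9, -22.22]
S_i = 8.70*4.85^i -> [8.7, 42.19, 204.65, 992.53, 4813.78]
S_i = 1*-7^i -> [1, -7, 49, -343, 2401]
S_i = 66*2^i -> [66, 132, 264, 528, 1056]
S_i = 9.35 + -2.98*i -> [9.35, 6.37, 3.39, 0.41, -2.57]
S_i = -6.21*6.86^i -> [-6.21, -42.6, -292.24, -2004.77, -13752.7]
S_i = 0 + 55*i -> [0, 55, 110, 165, 220]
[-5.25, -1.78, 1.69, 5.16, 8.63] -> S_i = -5.25 + 3.47*i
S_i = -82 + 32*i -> [-82, -50, -18, 14, 46]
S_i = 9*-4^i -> [9, -36, 144, -576, 2304]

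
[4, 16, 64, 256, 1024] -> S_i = 4*4^i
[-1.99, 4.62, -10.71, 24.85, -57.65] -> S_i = -1.99*(-2.32)^i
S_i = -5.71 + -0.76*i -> [-5.71, -6.47, -7.23, -7.99, -8.75]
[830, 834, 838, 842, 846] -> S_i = 830 + 4*i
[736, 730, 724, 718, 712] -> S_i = 736 + -6*i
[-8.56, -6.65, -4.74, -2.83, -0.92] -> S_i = -8.56 + 1.91*i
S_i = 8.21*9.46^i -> [8.21, 77.67, 734.73, 6950.51, 65751.81]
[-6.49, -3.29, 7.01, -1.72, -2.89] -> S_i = Random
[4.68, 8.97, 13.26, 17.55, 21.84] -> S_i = 4.68 + 4.29*i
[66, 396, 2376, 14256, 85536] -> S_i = 66*6^i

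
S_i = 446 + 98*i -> [446, 544, 642, 740, 838]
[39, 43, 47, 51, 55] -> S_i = 39 + 4*i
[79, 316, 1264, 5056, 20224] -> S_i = 79*4^i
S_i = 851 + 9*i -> [851, 860, 869, 878, 887]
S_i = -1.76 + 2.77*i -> [-1.76, 1.01, 3.78, 6.55, 9.32]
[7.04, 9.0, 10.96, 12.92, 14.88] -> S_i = 7.04 + 1.96*i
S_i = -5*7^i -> [-5, -35, -245, -1715, -12005]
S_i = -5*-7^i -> [-5, 35, -245, 1715, -12005]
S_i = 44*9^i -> [44, 396, 3564, 32076, 288684]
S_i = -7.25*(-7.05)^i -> [-7.25, 51.11, -360.34, 2540.42, -17909.95]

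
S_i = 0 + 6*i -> [0, 6, 12, 18, 24]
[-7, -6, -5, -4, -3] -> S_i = -7 + 1*i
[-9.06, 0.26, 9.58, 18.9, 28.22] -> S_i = -9.06 + 9.32*i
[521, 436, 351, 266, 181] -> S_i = 521 + -85*i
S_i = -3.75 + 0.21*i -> [-3.75, -3.54, -3.33, -3.12, -2.91]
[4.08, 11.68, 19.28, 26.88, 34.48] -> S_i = 4.08 + 7.60*i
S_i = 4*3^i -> [4, 12, 36, 108, 324]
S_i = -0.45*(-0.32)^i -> [-0.45, 0.14, -0.05, 0.01, -0.0]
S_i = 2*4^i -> [2, 8, 32, 128, 512]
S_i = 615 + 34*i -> [615, 649, 683, 717, 751]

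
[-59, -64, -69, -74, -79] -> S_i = -59 + -5*i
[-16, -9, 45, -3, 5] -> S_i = Random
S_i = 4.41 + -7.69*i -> [4.41, -3.28, -10.97, -18.66, -26.35]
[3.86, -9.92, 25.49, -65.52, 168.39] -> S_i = 3.86*(-2.57)^i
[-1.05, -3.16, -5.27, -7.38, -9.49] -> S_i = -1.05 + -2.11*i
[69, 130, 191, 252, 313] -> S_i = 69 + 61*i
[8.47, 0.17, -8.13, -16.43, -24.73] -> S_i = 8.47 + -8.30*i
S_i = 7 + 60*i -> [7, 67, 127, 187, 247]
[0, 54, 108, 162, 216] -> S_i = 0 + 54*i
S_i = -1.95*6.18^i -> [-1.95, -12.05, -74.48, -460.26, -2844.39]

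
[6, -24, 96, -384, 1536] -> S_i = 6*-4^i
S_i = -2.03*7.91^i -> [-2.03, -16.06, -127.01, -1004.67, -7946.98]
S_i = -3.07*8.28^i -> [-3.07, -25.42, -210.47, -1742.73, -14429.78]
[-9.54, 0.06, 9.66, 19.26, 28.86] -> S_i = -9.54 + 9.60*i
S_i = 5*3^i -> [5, 15, 45, 135, 405]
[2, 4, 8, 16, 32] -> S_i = 2*2^i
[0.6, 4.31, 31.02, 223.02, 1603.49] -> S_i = 0.60*7.19^i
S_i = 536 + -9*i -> [536, 527, 518, 509, 500]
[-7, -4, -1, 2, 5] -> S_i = -7 + 3*i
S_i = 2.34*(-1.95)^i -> [2.34, -4.56, 8.9, -17.35, 33.83]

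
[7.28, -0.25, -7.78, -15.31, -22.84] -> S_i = 7.28 + -7.53*i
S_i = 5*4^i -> [5, 20, 80, 320, 1280]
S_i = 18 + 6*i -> [18, 24, 30, 36, 42]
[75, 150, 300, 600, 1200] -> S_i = 75*2^i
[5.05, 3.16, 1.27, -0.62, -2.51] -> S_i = 5.05 + -1.89*i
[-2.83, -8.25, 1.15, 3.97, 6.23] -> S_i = Random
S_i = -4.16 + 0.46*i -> [-4.16, -3.7, -3.24, -2.78, -2.32]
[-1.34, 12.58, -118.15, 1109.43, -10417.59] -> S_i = -1.34*(-9.39)^i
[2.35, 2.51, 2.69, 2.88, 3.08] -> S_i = 2.35*1.07^i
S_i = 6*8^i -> [6, 48, 384, 3072, 24576]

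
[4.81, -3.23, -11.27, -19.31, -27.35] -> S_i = 4.81 + -8.04*i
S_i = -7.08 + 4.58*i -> [-7.08, -2.5, 2.08, 6.66, 11.24]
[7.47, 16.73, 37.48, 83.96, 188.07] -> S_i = 7.47*2.24^i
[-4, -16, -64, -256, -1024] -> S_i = -4*4^i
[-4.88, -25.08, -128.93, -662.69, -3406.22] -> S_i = -4.88*5.14^i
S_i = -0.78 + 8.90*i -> [-0.78, 8.12, 17.02, 25.92, 34.82]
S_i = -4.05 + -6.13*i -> [-4.05, -10.18, -16.31, -22.44, -28.57]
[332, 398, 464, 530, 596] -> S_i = 332 + 66*i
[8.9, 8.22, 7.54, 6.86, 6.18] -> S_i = 8.90 + -0.68*i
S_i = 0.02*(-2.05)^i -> [0.02, -0.04, 0.08, -0.17, 0.35]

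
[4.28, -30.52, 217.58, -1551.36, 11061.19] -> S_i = 4.28*(-7.13)^i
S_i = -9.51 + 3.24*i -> [-9.51, -6.27, -3.03, 0.21, 3.45]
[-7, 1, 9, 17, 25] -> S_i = -7 + 8*i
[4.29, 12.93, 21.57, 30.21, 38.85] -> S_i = 4.29 + 8.64*i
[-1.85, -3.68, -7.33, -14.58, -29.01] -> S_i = -1.85*1.99^i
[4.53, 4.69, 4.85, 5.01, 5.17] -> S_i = 4.53 + 0.16*i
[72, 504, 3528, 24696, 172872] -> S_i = 72*7^i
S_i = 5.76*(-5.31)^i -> [5.76, -30.59, 162.41, -862.39, 4579.32]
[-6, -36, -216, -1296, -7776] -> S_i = -6*6^i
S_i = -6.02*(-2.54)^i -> [-6.02, 15.29, -38.84, 98.65, -250.57]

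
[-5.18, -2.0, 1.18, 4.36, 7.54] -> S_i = -5.18 + 3.18*i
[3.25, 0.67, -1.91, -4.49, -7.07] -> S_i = 3.25 + -2.58*i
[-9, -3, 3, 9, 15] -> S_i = -9 + 6*i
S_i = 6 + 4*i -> [6, 10, 14, 18, 22]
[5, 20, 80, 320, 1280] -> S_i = 5*4^i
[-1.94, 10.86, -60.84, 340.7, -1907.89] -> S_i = -1.94*(-5.60)^i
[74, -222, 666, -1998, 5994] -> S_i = 74*-3^i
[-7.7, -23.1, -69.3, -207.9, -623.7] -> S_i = -7.70*3.00^i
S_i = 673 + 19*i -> [673, 692, 711, 730, 749]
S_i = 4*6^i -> [4, 24, 144, 864, 5184]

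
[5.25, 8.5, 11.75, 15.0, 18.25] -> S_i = 5.25 + 3.25*i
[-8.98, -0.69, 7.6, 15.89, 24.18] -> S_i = -8.98 + 8.29*i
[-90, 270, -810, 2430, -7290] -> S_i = -90*-3^i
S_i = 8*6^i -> [8, 48, 288, 1728, 10368]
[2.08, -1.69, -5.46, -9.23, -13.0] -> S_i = 2.08 + -3.77*i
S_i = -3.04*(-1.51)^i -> [-3.04, 4.59, -6.93, 10.47, -15.8]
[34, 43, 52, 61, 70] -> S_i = 34 + 9*i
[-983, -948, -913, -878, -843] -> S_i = -983 + 35*i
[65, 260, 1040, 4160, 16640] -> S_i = 65*4^i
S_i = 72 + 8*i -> [72, 80, 88, 96, 104]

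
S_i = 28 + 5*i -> [28, 33, 38, 43, 48]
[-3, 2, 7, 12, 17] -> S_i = -3 + 5*i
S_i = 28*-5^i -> [28, -140, 700, -3500, 17500]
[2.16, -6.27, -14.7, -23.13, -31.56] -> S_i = 2.16 + -8.43*i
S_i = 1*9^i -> [1, 9, 81, 729, 6561]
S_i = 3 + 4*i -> [3, 7, 11, 15, 19]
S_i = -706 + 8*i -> [-706, -698, -690, -682, -674]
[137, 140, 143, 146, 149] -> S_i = 137 + 3*i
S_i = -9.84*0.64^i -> [-9.84, -6.3, -4.03, -2.58, -1.65]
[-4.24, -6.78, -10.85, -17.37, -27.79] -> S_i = -4.24*1.60^i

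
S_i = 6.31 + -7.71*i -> [6.31, -1.4, -9.11, -16.82, -24.53]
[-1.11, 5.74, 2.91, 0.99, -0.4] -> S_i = Random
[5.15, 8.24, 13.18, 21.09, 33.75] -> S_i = 5.15*1.60^i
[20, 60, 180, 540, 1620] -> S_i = 20*3^i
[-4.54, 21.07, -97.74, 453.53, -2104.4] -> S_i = -4.54*(-4.64)^i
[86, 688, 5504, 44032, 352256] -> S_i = 86*8^i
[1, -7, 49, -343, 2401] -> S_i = 1*-7^i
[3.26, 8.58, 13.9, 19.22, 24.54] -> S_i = 3.26 + 5.32*i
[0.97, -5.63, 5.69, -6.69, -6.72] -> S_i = Random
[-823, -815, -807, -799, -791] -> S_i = -823 + 8*i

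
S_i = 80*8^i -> [80, 640, 5120, 40960, 327680]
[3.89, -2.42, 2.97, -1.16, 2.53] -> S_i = Random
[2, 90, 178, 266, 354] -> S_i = 2 + 88*i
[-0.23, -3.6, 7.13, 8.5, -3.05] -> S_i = Random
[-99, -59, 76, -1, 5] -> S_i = Random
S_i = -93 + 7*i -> [-93, -86, -79, -72, -65]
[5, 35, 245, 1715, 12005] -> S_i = 5*7^i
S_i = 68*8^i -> [68, 544, 4352, 34816, 278528]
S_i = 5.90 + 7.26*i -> [5.9, 13.16, 20.42, 27.68, 34.94]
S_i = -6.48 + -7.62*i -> [-6.48, -14.1, -21.72, -29.34, -36.96]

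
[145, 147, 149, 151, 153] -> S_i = 145 + 2*i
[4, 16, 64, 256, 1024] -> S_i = 4*4^i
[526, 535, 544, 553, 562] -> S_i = 526 + 9*i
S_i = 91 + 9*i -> [91, 100, 109, 118, 127]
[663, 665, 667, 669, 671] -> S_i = 663 + 2*i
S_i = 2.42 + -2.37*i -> [2.42, 0.05, -2.32, -4.69, -7.06]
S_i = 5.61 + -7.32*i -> [5.61, -1.71, -9.03, -16.35, -23.67]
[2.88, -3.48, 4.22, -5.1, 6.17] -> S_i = 2.88*(-1.21)^i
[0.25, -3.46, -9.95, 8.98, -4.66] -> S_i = Random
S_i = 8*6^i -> [8, 48, 288, 1728, 10368]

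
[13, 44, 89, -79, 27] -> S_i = Random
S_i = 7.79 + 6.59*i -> [7.79, 14.38, 20.97, 27.56, 34.15]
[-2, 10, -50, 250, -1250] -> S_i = -2*-5^i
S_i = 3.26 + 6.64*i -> [3.26, 9.9, 16.54, 23.18, 29.82]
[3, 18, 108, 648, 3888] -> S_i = 3*6^i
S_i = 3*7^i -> [3, 21, 147, 1029, 7203]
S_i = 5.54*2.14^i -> [5.54, 11.86, 25.37, 54.29, 116.19]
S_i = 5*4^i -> [5, 20, 80, 320, 1280]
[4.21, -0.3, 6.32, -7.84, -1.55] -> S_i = Random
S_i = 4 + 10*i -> [4, 14, 24, 34, 44]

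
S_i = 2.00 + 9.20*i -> [2.0, 11.2, 20.4, 29.6, 38.8]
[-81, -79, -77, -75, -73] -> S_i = -81 + 2*i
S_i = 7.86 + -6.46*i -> [7.86, 1.4, -5.06, -11.52, -17.98]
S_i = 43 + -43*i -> [43, 0, -43, -86, -129]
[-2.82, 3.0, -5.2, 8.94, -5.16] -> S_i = Random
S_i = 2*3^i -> [2, 6, 18, 54, 162]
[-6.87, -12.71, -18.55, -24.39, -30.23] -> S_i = -6.87 + -5.84*i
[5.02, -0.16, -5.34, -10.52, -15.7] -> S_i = 5.02 + -5.18*i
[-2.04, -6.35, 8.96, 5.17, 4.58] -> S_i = Random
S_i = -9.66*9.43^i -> [-9.66, -91.09, -859.01, -8100.51, -76387.78]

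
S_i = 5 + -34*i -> [5, -29, -63, -97, -131]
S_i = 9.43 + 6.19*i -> [9.43, 15.62, 21.81, 28.0, 34.19]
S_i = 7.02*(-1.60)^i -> [7.02, -11.23, 17.97, -28.75, 46.01]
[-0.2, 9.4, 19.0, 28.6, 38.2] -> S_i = -0.20 + 9.60*i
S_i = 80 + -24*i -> [80, 56, 32, 8, -16]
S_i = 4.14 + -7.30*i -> [4.14, -3.16, -10.46, -17.76, -25.06]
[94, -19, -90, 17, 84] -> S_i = Random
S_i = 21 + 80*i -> [21, 101, 181, 261, 341]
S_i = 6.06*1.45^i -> [6.06, 8.79, 12.74, 18.47, 26.79]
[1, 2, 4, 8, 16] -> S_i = 1*2^i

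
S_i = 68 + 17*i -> [68, 85, 102, 119, 136]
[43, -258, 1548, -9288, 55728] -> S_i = 43*-6^i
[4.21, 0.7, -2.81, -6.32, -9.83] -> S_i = 4.21 + -3.51*i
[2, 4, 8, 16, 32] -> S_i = 2*2^i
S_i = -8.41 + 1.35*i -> [-8.41, -7.06, -5.71, -4.36, -3.01]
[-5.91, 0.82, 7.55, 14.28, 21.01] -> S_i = -5.91 + 6.73*i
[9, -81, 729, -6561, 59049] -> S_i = 9*-9^i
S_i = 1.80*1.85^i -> [1.8, 3.33, 6.16, 11.4, 21.08]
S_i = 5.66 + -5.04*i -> [5.66, 0.62, -4.42, -9.46, -14.5]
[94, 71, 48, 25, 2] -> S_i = 94 + -23*i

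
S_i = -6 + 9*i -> [-6, 3, 12, 21, 30]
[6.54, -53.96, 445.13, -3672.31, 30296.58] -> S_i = 6.54*(-8.25)^i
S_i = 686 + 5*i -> [686, 691, 696, 701, 706]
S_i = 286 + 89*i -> [286, 375, 464, 553, 642]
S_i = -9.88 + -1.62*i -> [-9.88, -11.5, -13.12, -14.74, -16.36]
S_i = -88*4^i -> [-88, -352, -1408, -5632, -22528]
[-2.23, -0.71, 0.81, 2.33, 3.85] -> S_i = -2.23 + 1.52*i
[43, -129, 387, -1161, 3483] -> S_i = 43*-3^i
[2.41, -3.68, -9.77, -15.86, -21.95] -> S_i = 2.41 + -6.09*i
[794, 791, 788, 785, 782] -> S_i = 794 + -3*i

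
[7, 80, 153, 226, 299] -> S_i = 7 + 73*i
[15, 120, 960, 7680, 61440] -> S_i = 15*8^i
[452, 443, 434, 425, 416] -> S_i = 452 + -9*i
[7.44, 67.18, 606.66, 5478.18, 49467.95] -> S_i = 7.44*9.03^i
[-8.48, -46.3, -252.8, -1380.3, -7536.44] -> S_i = -8.48*5.46^i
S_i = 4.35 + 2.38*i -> [4.35, 6.73, 9.11, 11.49, 13.87]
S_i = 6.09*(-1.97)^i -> [6.09, -12.0, 23.63, -46.56, 91.72]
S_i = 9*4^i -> [9, 36, 144, 576, 2304]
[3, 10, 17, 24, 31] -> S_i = 3 + 7*i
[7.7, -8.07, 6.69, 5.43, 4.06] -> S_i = Random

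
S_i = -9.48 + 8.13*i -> [-9.48, -1.35, 6.78, 14.91, 23.04]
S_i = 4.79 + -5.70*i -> [4.79, -0.91, -6.61, -12.31, -18.01]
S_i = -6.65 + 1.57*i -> [-6.65, -5.08, -3.51, -1.94, -0.37]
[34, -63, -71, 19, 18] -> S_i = Random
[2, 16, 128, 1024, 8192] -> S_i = 2*8^i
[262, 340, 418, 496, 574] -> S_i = 262 + 78*i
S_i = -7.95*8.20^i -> [-7.95, -65.19, -534.56, -4383.38, -35943.68]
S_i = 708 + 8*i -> [708, 716, 724, 732, 740]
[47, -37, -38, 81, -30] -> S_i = Random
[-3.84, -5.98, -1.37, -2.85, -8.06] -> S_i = Random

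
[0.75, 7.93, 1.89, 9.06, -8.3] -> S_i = Random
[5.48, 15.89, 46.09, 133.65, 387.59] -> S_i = 5.48*2.90^i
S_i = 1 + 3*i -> [1, 4, 7, 10, 13]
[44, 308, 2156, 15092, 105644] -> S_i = 44*7^i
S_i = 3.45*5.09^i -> [3.45, 17.56, 89.38, 454.96, 2315.74]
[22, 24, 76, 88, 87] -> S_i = Random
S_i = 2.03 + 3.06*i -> [2.03, 5.09, 8.15, 11.21, 14.27]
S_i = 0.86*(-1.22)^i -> [0.86, -1.05, 1.28, -1.56, 1.91]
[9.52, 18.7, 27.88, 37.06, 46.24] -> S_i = 9.52 + 9.18*i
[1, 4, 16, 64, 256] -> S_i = 1*4^i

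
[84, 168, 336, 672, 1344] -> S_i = 84*2^i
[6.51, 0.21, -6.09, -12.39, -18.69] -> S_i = 6.51 + -6.30*i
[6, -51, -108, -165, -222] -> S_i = 6 + -57*i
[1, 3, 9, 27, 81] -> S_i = 1*3^i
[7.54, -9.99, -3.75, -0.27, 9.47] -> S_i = Random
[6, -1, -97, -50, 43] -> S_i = Random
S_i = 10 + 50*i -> [10, 60, 110, 160, 210]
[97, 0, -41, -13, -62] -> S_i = Random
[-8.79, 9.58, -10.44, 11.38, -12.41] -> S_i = -8.79*(-1.09)^i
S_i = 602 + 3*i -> [602, 605, 608, 611, 614]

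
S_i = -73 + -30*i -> [-73, -103, -133, -163, -193]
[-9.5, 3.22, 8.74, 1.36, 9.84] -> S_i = Random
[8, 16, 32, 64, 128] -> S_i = 8*2^i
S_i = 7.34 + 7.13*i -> [7.34, 14.47, 21.6, 28.73, 35.86]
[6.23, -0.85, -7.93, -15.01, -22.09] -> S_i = 6.23 + -7.08*i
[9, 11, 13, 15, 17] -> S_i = 9 + 2*i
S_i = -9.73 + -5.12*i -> [-9.73, -14.85, -19.97, -25.09, -30.21]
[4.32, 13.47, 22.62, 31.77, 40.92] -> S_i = 4.32 + 9.15*i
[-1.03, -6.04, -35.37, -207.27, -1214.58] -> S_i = -1.03*5.86^i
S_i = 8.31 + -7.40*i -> [8.31, 0.91, -6.49, -13.89, -21.29]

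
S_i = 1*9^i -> [1, 9, 81, 729, 6561]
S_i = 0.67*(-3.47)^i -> [0.67, -2.32, 8.07, -27.99, 97.14]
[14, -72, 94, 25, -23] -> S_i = Random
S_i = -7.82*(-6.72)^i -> [-7.82, 52.55, -353.14, 2373.09, -15947.18]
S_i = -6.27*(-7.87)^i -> [-6.27, 49.34, -388.34, 3056.27, -24052.85]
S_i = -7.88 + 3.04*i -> [-7.88, -4.84, -1.8, 1.24, 4.28]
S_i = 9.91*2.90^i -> [9.91, 28.74, 83.34, 241.69, 700.92]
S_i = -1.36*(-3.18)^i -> [-1.36, 4.32, -13.75, 43.73, -139.07]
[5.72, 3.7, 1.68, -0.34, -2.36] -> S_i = 5.72 + -2.02*i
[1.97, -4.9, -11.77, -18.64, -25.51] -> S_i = 1.97 + -6.87*i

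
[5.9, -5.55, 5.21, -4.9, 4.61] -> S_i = 5.90*(-0.94)^i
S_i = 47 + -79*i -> [47, -32, -111, -190, -269]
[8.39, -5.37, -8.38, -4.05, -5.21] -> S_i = Random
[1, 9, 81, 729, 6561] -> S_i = 1*9^i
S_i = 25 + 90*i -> [25, 115, 205, 295, 385]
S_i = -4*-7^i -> [-4, 28, -196, 1372, -9604]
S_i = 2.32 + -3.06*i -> [2.32, -0.74, -3.8, -6.86, -9.92]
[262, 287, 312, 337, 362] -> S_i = 262 + 25*i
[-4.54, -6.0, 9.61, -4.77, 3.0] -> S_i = Random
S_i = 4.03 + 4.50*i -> [4.03, 8.53, 13.03, 17.53, 22.03]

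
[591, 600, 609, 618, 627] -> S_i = 591 + 9*i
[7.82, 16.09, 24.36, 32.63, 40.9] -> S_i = 7.82 + 8.27*i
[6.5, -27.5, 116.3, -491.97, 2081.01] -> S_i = 6.50*(-4.23)^i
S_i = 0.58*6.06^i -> [0.58, 3.51, 21.3, 129.08, 782.2]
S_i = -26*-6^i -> [-26, 156, -936, 5616, -33696]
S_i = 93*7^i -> [93, 651, 4557, 31899, 223293]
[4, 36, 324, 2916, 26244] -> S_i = 4*9^i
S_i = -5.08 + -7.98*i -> [-5.08, -13.06, -21.04, -29.02, -37.0]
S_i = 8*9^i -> [8, 72, 648, 5832, 52488]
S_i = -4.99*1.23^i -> [-4.99, -6.14, -7.55, -9.29, -11.42]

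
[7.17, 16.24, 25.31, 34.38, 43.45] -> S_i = 7.17 + 9.07*i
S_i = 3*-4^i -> [3, -12, 48, -192, 768]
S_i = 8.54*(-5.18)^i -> [8.54, -44.24, 229.15, -1186.99, 6148.61]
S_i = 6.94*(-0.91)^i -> [6.94, -6.32, 5.75, -5.23, 4.76]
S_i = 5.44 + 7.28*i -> [5.44, 12.72, 20.0, 27.28, 34.56]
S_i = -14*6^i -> [-14, -84, -504, -3024, -18144]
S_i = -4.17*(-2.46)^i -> [-4.17, 10.26, -25.24, 62.08, -152.71]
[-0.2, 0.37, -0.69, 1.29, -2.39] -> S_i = -0.20*(-1.86)^i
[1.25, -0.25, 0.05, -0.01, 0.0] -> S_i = 1.25*(-0.20)^i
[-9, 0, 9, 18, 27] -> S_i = -9 + 9*i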